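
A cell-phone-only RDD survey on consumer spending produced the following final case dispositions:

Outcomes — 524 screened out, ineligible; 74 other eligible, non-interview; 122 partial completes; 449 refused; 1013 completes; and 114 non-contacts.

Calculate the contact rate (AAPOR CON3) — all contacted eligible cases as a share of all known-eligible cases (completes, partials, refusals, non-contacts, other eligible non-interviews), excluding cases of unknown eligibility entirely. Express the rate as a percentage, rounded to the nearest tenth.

93.6%

Numerator: 1013 + 122 + 449 + 74 = 1658
Denominator: 1013 + 122 + 449 + 114 + 74 = 1772
CON3 = 1658 / 1772 = 0.9357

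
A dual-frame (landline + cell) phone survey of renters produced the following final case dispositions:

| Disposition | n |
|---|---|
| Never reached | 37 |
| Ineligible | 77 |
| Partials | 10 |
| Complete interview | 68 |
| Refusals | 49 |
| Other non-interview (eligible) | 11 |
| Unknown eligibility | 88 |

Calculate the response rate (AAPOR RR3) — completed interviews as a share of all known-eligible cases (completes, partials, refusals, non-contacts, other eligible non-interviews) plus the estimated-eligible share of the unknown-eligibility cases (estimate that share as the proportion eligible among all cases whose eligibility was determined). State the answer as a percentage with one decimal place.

28.8%

Top = 68
Eligible (known) = 68 + 10 + 49 + 37 + 11 = 175
e = 175 / (175 + 77) = 175 / 252 = 0.6944
Eligible share of unknowns = 0.6944 × 88 = 61.11
Denom = 175 + 61.11 = 236.11
RR3 = 68 / 236.11 = 0.2880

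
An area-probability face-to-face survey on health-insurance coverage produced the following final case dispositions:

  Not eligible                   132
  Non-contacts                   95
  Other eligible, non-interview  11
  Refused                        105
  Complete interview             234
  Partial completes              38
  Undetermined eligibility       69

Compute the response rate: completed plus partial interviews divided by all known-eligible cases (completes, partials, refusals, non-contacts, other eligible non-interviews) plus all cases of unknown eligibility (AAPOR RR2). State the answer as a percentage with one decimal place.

Num: 234 + 38 = 272
Denominator: 234 + 38 + 105 + 95 + 11 + 69 = 552
RR2 = 272 / 552 = 0.4928

49.3%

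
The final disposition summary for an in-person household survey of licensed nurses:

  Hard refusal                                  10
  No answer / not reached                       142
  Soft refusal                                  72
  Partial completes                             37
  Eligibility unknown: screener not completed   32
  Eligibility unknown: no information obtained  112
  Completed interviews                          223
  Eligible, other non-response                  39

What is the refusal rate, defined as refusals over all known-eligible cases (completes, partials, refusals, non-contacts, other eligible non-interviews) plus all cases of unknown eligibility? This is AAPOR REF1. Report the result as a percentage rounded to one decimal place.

12.3%

Refusals = 10 + 72 = 82
Unknown if eligible = 32 + 112 = 144
Numerator = 82
Denominator = 223 + 37 + 82 + 142 + 39 + 144 = 667
REF1 = 82 / 667 = 0.1229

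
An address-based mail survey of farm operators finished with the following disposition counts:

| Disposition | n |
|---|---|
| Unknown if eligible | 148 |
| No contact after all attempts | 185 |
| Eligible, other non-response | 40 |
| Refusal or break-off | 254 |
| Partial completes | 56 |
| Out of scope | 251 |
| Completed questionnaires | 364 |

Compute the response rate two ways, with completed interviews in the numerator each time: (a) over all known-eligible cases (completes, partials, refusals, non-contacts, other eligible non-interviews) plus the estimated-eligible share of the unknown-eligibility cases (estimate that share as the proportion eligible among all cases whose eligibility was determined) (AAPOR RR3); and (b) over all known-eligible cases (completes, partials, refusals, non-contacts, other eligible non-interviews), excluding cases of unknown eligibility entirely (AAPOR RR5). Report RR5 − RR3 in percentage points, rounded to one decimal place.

4.6

Numerator → 364
Known eligible → 364 + 56 + 254 + 185 + 40 = 899
e = 899 / (899 + 251) = 899 / 1150 = 0.7817
e × U → 0.7817 × 148 = 115.69
Base → 899 + 115.69 = 1014.69
RR3 = 364 / 1014.69 = 0.3587
Base → 364 + 56 + 254 + 185 + 40 = 899
RR5 = 364 / 899 = 0.4049
Difference = 40.49 − 35.87 = 4.62 percentage points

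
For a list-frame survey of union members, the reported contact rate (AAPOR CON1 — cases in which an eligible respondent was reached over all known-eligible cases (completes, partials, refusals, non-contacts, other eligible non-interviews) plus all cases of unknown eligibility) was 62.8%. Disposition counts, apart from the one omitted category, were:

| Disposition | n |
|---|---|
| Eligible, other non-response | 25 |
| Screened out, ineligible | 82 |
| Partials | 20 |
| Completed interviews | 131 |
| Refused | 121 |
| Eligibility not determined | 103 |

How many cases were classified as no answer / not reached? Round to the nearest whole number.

73

Top: 131 + 20 + 121 + 25 = 297
CON1 = 297 / D = 0.628
D = 297 / 0.628 = 472.9
Remaining denominator categories sum to 400
no answer / not reached = 472.9 − 400 ≈ 73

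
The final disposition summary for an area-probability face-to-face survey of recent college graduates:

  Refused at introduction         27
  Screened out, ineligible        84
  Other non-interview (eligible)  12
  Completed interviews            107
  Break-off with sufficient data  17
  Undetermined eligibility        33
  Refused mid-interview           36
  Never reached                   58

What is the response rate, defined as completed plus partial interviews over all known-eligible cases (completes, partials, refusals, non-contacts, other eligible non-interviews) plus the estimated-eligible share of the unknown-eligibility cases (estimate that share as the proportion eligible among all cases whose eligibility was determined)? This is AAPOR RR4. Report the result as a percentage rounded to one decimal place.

Refusals = 27 + 36 = 63
Num: 107 + 17 = 124
Determined eligible: 107 + 17 + 63 + 58 + 12 = 257
e = 257 / (257 + 84) = 257 / 341 = 0.7537
e × U: 0.7537 × 33 = 24.87
Denom: 257 + 24.87 = 281.87
RR4 = 124 / 281.87 = 0.4399

44.0%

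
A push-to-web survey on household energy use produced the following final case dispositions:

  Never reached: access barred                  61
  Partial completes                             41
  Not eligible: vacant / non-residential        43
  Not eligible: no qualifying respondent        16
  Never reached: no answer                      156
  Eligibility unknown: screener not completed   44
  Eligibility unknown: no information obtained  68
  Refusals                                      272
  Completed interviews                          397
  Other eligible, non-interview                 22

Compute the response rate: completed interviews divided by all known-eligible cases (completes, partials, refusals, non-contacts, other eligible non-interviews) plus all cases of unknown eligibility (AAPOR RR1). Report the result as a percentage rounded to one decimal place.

37.4%

Never reached = 156 + 61 = 217
Undetermined eligibility = 44 + 68 = 112
Out of scope = 16 + 43 = 59
Num: 397
Denom: 397 + 41 + 272 + 217 + 22 + 112 = 1061
RR1 = 397 / 1061 = 0.3742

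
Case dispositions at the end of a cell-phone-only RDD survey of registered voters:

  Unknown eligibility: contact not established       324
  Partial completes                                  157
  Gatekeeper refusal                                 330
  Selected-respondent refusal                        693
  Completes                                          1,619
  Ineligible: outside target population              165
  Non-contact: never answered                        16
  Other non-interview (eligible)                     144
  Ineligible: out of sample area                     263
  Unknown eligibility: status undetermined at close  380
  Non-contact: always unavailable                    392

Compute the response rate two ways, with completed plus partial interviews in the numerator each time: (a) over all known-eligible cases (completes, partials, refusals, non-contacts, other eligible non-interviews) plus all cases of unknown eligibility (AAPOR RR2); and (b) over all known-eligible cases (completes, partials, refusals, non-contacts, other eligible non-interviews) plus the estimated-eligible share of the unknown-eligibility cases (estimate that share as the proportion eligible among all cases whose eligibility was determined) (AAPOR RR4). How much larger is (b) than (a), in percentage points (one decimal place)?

0.9

Refusals = 330 + 693 = 1023
No contact after all attempts = 16 + 392 = 408
Unknown if eligible = 324 + 380 = 704
Screened out, ineligible = 165 + 263 = 428
Top = 1619 + 157 = 1776
Base = 1619 + 157 + 1023 + 408 + 144 + 704 = 4055
RR2 = 1776 / 4055 = 0.4380
Determined eligible = 1619 + 157 + 1023 + 408 + 144 = 3351
e = 3351 / (3351 + 428) = 3351 / 3779 = 0.8867
Eligible share of unknowns = 0.8867 × 704 = 624.24
Base = 3351 + 624.24 = 3975.24
RR4 = 1776 / 3975.24 = 0.4468
Difference = 44.68 − 43.80 = 0.88 percentage points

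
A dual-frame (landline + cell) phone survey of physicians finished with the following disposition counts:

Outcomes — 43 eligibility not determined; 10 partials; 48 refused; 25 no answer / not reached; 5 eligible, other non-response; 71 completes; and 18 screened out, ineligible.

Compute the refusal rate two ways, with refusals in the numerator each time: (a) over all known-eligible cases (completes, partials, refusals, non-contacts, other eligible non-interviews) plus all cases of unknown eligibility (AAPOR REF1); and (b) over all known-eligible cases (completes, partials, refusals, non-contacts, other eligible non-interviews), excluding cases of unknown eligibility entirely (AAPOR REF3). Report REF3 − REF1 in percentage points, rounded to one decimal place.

6.4

Top → 48
Base → 71 + 10 + 48 + 25 + 5 + 43 = 202
REF1 = 48 / 202 = 0.2376
Base → 71 + 10 + 48 + 25 + 5 = 159
REF3 = 48 / 159 = 0.3019
Difference = 30.19 − 23.76 = 6.43 percentage points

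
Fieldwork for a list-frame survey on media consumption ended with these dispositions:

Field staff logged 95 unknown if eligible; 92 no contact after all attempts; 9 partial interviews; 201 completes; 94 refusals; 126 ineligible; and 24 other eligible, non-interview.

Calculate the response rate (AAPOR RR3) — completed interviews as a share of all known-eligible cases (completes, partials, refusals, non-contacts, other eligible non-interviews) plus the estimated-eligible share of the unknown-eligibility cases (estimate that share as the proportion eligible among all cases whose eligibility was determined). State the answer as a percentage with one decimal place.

Top → 201
Known eligible → 201 + 9 + 94 + 92 + 24 = 420
e = 420 / (420 + 126) = 420 / 546 = 0.7692
e × U → 0.7692 × 95 = 73.07
Denom → 420 + 73.07 = 493.07
RR3 = 201 / 493.07 = 0.4077

40.8%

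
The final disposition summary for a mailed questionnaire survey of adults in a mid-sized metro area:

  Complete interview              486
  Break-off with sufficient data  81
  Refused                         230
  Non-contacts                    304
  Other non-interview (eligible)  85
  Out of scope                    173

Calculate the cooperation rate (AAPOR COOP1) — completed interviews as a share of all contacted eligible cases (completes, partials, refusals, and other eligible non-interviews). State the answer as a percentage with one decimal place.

55.1%

Num = 486
Denom = 486 + 81 + 230 + 85 = 882
COOP1 = 486 / 882 = 0.5510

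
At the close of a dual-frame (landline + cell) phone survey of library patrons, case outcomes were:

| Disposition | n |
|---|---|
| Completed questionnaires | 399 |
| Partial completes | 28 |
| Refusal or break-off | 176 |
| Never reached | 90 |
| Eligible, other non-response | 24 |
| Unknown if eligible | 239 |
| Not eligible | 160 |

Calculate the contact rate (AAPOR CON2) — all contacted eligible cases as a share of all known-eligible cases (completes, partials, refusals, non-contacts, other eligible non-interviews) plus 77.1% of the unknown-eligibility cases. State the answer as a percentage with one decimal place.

69.6%

Top = 399 + 28 + 176 + 24 = 627
Known eligible = 399 + 28 + 176 + 90 + 24 = 717
Estimated eligible among unknowns = 0.7710 × 239 = 184.27
Denominator = 717 + 184.27 = 901.27
CON2 = 627 / 901.27 = 0.6957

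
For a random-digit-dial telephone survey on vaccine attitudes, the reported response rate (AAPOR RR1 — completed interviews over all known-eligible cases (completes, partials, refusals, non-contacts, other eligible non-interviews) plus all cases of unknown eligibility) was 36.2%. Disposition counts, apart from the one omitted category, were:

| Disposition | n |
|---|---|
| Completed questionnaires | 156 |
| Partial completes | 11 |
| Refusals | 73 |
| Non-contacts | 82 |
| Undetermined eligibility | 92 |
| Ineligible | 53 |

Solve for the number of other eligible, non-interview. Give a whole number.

RR1 = 156 / D = 0.362
D = 156 / 0.362 = 430.9
Other denominator terms total 414
other eligible, non-interview = 430.9 − 414 ≈ 17

17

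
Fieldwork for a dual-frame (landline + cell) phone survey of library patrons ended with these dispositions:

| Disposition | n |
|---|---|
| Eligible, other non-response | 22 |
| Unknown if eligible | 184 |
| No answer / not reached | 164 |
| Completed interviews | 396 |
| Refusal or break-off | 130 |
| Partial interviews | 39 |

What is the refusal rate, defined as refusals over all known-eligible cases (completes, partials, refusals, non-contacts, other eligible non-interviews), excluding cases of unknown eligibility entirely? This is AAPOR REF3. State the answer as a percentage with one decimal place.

17.3%

Num: 130
Denominator: 396 + 39 + 130 + 164 + 22 = 751
REF3 = 130 / 751 = 0.1731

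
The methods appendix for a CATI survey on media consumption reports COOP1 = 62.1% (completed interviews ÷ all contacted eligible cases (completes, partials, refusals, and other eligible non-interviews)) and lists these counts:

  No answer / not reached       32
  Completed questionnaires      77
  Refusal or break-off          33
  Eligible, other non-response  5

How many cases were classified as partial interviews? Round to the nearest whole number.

9

COOP1 = 77 / D = 0.621
D = 77 / 0.621 = 124.0
Other denominator terms total 115
partial interviews = 124.0 − 115 ≈ 9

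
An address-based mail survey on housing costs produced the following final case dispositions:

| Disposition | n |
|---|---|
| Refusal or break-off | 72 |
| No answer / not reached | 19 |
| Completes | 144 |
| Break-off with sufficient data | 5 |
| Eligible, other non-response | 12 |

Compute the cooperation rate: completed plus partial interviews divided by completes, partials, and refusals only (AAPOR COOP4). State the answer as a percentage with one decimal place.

67.4%

Top: 144 + 5 = 149
Denominator: 144 + 5 + 72 = 221
COOP4 = 149 / 221 = 0.6742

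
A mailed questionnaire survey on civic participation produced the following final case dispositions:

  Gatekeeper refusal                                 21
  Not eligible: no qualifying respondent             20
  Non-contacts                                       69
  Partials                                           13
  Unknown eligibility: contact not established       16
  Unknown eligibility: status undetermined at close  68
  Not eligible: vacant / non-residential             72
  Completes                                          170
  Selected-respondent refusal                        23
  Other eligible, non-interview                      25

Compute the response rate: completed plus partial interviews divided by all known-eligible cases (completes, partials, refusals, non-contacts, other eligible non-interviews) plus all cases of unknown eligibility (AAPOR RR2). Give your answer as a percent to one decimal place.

Refusals = 21 + 23 = 44
Unknown if eligible = 16 + 68 = 84
Out of scope = 20 + 72 = 92
Numerator → 170 + 13 = 183
Denom → 170 + 13 + 44 + 69 + 25 + 84 = 405
RR2 = 183 / 405 = 0.4519

45.2%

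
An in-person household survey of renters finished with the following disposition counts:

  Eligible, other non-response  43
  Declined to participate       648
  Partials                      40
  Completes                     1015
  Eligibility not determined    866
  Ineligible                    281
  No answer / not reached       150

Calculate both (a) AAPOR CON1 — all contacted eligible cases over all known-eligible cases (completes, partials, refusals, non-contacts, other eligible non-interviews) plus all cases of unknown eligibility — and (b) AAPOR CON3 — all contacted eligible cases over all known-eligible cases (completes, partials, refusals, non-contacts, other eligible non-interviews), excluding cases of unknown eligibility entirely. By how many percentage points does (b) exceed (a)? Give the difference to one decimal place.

Num → 1015 + 40 + 648 + 43 = 1746
Denominator → 1015 + 40 + 648 + 150 + 43 + 866 = 2762
CON1 = 1746 / 2762 = 0.6322
Denominator → 1015 + 40 + 648 + 150 + 43 = 1896
CON3 = 1746 / 1896 = 0.9209
Difference = 92.09 − 63.22 = 28.87 percentage points

28.9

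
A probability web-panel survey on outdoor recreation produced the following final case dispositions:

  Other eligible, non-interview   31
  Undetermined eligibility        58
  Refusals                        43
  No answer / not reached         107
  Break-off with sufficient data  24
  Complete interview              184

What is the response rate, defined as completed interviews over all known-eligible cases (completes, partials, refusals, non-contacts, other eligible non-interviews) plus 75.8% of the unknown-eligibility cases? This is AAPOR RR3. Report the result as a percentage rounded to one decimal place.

Num → 184
Eligible (known) → 184 + 24 + 43 + 107 + 31 = 389
Eligible share of unknowns → 0.7580 × 58 = 43.96
Denom → 389 + 43.96 = 432.96
RR3 = 184 / 432.96 = 0.4250

42.5%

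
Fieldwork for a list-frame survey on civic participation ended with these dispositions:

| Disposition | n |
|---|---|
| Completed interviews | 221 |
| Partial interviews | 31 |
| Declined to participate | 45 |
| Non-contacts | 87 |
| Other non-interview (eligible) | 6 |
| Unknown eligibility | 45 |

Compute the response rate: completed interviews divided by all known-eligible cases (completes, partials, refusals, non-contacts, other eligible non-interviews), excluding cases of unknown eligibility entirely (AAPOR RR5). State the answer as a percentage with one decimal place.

56.7%

Numerator: 221
Base: 221 + 31 + 45 + 87 + 6 = 390
RR5 = 221 / 390 = 0.5667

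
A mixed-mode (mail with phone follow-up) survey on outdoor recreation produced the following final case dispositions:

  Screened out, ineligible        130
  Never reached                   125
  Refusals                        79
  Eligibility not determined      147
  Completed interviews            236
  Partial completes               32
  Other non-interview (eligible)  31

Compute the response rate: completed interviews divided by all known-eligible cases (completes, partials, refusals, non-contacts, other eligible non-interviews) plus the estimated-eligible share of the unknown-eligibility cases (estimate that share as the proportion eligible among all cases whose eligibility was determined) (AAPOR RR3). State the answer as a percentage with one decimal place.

Top → 236
Eligible (known) → 236 + 32 + 79 + 125 + 31 = 503
e = 503 / (503 + 130) = 503 / 633 = 0.7946
Estimated eligible among unknowns → 0.7946 × 147 = 116.81
Denom → 503 + 116.81 = 619.81
RR3 = 236 / 619.81 = 0.3808

38.1%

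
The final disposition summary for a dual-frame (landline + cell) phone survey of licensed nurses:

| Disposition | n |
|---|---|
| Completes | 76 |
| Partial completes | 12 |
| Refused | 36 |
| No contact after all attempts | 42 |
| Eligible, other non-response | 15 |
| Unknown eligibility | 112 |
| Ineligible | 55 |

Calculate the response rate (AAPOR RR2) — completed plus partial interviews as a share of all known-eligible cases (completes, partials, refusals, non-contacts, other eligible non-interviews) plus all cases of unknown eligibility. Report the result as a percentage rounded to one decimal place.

30.0%

Top: 76 + 12 = 88
Denom: 76 + 12 + 36 + 42 + 15 + 112 = 293
RR2 = 88 / 293 = 0.3003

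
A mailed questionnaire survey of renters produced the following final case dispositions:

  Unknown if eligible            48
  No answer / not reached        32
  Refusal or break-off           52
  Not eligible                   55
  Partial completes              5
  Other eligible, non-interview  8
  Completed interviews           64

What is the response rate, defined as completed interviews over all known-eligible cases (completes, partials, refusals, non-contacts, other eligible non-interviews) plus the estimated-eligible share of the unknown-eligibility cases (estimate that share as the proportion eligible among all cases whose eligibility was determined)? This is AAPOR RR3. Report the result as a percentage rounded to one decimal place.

Numerator: 64
Known eligible: 64 + 5 + 52 + 32 + 8 = 161
e = 161 / (161 + 55) = 161 / 216 = 0.7454
Eligible share of unknowns: 0.7454 × 48 = 35.78
Denominator: 161 + 35.78 = 196.78
RR3 = 64 / 196.78 = 0.3252

32.5%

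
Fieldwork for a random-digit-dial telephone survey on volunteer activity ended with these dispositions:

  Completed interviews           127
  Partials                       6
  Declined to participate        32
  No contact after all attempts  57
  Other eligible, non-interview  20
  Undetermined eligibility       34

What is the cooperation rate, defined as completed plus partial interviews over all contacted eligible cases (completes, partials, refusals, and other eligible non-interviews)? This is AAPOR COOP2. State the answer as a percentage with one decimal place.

Num = 127 + 6 = 133
Denom = 127 + 6 + 32 + 20 = 185
COOP2 = 133 / 185 = 0.7189

71.9%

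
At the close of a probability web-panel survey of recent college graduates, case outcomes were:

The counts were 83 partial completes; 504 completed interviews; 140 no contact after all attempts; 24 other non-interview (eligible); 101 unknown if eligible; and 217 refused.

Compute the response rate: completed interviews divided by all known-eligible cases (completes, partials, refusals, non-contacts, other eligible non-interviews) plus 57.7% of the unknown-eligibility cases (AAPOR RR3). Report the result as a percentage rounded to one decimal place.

49.1%

Num → 504
Eligible (known) → 504 + 83 + 217 + 140 + 24 = 968
Estimated eligible among unknowns → 0.5770 × 101 = 58.28
Base → 968 + 58.28 = 1026.28
RR3 = 504 / 1026.28 = 0.4911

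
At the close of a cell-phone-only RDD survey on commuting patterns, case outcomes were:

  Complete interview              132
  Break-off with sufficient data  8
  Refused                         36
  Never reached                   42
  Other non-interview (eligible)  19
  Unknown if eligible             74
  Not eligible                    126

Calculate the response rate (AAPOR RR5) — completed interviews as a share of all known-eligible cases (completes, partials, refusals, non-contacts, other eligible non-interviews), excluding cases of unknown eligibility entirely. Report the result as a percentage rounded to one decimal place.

55.7%

Top → 132
Denominator → 132 + 8 + 36 + 42 + 19 = 237
RR5 = 132 / 237 = 0.5570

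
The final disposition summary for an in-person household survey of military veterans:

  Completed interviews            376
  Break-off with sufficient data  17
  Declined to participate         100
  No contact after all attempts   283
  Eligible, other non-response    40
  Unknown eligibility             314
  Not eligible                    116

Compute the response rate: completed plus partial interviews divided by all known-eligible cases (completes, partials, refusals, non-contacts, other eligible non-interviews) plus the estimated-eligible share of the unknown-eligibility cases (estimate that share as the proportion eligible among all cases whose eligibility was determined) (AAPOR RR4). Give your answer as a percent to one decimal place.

36.0%

Num → 376 + 17 = 393
Eligible (known) → 376 + 17 + 100 + 283 + 40 = 816
e = 816 / (816 + 116) = 816 / 932 = 0.8755
Eligible share of unknowns → 0.8755 × 314 = 274.91
Base → 816 + 274.91 = 1090.91
RR4 = 393 / 1090.91 = 0.3602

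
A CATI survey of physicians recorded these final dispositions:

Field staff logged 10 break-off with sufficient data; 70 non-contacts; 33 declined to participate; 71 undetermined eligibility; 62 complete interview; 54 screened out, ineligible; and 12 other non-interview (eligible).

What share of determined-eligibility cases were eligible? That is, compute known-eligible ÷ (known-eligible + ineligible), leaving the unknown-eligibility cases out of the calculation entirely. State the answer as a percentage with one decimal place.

Determined eligible: 62 + 10 + 33 + 70 + 12 = 187
e = 187 / (187 + 54) = 187 / 241 = 0.7759

77.6%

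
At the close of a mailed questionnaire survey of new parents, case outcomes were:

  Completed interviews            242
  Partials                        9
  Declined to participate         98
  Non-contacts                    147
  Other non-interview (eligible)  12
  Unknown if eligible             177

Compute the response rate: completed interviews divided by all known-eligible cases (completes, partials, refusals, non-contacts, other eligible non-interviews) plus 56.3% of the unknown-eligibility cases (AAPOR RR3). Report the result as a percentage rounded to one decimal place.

39.8%

Num = 242
Determined eligible = 242 + 9 + 98 + 147 + 12 = 508
Eligible share of unknowns = 0.5630 × 177 = 99.65
Denominator = 508 + 99.65 = 607.65
RR3 = 242 / 607.65 = 0.3983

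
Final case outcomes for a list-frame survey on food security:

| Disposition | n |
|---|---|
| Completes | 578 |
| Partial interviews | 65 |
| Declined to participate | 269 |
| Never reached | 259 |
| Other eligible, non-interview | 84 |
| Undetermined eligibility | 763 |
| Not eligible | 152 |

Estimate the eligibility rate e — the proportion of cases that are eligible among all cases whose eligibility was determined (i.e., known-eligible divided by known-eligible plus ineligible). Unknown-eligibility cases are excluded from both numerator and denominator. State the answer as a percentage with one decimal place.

Determined eligible = 578 + 65 + 269 + 259 + 84 = 1255
e = 1255 / (1255 + 152) = 1255 / 1407 = 0.8920

89.2%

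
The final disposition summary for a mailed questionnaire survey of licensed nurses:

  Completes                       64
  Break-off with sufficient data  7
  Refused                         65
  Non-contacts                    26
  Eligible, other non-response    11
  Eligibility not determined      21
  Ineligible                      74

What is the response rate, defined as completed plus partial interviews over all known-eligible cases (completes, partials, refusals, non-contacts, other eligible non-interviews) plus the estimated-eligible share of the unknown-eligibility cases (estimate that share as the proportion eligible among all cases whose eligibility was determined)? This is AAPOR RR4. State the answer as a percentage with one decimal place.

Top = 64 + 7 = 71
Known eligible = 64 + 7 + 65 + 26 + 11 = 173
e = 173 / (173 + 74) = 173 / 247 = 0.7004
Eligible share of unknowns = 0.7004 × 21 = 14.71
Denominator = 173 + 14.71 = 187.71
RR4 = 71 / 187.71 = 0.3782

37.8%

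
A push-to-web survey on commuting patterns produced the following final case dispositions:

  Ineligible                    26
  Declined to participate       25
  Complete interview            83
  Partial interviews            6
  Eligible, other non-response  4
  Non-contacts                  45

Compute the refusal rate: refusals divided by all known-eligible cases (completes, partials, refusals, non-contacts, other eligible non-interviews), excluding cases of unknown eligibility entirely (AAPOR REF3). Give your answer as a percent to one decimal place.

15.3%

Num = 25
Base = 83 + 6 + 25 + 45 + 4 = 163
REF3 = 25 / 163 = 0.1534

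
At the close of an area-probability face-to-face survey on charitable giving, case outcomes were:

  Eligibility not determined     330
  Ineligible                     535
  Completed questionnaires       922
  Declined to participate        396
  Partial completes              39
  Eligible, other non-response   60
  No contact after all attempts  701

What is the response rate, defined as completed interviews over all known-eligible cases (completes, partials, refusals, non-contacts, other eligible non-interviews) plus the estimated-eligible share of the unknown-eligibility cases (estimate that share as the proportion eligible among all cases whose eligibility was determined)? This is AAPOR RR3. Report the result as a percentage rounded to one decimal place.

Numerator: 922
Eligible (known): 922 + 39 + 396 + 701 + 60 = 2118
e = 2118 / (2118 + 535) = 2118 / 2653 = 0.7983
Eligible share of unknowns: 0.7983 × 330 = 263.44
Base: 2118 + 263.44 = 2381.44
RR3 = 922 / 2381.44 = 0.3872

38.7%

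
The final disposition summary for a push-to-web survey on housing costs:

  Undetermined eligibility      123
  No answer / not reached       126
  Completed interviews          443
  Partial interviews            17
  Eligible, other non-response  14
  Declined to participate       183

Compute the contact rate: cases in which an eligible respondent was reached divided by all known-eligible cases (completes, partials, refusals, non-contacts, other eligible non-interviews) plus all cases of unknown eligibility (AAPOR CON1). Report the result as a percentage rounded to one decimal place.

Num: 443 + 17 + 183 + 14 = 657
Base: 443 + 17 + 183 + 126 + 14 + 123 = 906
CON1 = 657 / 906 = 0.7252

72.5%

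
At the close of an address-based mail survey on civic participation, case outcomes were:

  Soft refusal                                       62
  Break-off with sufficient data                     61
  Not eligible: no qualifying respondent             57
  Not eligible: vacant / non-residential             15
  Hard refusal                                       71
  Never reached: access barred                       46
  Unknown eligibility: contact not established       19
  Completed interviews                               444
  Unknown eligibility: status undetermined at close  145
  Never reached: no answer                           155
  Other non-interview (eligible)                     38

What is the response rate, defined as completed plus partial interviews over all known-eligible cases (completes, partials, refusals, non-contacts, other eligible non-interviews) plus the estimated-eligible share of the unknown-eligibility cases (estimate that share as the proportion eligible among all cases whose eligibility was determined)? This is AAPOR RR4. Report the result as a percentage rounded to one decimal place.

Declined to participate = 71 + 62 = 133
No answer / not reached = 155 + 46 = 201
Unknown eligibility = 19 + 145 = 164
Ineligible = 57 + 15 = 72
Top: 444 + 61 = 505
Determined eligible: 444 + 61 + 133 + 201 + 38 = 877
e = 877 / (877 + 72) = 877 / 949 = 0.9241
Estimated eligible among unknowns: 0.9241 × 164 = 151.55
Base: 877 + 151.55 = 1028.55
RR4 = 505 / 1028.55 = 0.4910

49.1%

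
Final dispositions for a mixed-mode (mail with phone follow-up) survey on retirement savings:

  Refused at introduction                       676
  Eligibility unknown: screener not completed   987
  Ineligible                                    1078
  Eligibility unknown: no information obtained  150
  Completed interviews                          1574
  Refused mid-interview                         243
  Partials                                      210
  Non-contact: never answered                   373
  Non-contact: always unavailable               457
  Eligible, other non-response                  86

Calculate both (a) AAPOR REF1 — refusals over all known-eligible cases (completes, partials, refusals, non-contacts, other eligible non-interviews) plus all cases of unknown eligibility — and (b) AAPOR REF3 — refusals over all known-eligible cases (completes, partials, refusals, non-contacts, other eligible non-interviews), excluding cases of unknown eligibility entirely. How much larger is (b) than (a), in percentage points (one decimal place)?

6.1

Refusals = 676 + 243 = 919
Non-contacts = 373 + 457 = 830
Undetermined eligibility = 987 + 150 = 1137
Numerator: 919
Denom: 1574 + 210 + 919 + 830 + 86 + 1137 = 4756
REF1 = 919 / 4756 = 0.1932
Denom: 1574 + 210 + 919 + 830 + 86 = 3619
REF3 = 919 / 3619 = 0.2539
Difference = 25.39 − 19.32 = 6.07 percentage points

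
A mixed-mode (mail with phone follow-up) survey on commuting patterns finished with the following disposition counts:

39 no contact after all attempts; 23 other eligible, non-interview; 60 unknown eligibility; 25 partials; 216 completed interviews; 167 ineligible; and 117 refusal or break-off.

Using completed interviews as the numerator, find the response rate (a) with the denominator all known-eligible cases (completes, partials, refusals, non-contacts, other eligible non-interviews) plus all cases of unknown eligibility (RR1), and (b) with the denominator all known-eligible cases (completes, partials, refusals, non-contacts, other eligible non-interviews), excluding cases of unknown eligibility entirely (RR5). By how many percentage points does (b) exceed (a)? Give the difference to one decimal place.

Top = 216
Denominator = 216 + 25 + 117 + 39 + 23 + 60 = 480
RR1 = 216 / 480 = 0.4500
Denominator = 216 + 25 + 117 + 39 + 23 = 420
RR5 = 216 / 420 = 0.5143
Difference = 51.43 − 45.00 = 6.43 percentage points

6.4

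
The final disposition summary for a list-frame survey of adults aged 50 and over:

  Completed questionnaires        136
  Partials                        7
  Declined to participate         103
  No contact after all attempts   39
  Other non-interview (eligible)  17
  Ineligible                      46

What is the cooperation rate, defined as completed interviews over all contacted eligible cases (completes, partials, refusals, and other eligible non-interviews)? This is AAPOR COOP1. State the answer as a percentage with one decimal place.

Top = 136
Base = 136 + 7 + 103 + 17 = 263
COOP1 = 136 / 263 = 0.5171

51.7%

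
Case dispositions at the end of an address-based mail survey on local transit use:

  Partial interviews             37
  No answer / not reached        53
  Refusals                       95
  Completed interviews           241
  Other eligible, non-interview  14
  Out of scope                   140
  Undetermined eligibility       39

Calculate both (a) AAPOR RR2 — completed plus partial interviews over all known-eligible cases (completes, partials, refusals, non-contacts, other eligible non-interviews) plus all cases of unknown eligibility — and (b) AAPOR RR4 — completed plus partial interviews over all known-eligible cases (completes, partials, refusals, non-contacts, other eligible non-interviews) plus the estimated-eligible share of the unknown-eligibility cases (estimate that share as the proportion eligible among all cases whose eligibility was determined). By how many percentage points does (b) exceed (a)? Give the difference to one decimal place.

1.2

Num: 241 + 37 = 278
Denominator: 241 + 37 + 95 + 53 + 14 + 39 = 479
RR2 = 278 / 479 = 0.5804
Eligible (known): 241 + 37 + 95 + 53 + 14 = 440
e = 440 / (440 + 140) = 440 / 580 = 0.7586
Estimated eligible among unknowns: 0.7586 × 39 = 29.59
Denominator: 440 + 29.59 = 469.59
RR4 = 278 / 469.59 = 0.5920
Difference = 59.20 − 58.04 = 1.16 percentage points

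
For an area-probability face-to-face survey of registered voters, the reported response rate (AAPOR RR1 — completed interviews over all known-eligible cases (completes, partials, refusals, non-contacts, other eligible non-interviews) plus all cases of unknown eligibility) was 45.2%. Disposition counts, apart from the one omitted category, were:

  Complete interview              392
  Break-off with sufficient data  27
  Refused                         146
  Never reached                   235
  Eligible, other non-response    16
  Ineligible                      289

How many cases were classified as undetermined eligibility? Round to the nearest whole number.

RR1 = 392 / D = 0.452
D = 392 / 0.452 = 867.3
Remaining denominator categories sum to 816
undetermined eligibility = 867.3 − 816 ≈ 51

51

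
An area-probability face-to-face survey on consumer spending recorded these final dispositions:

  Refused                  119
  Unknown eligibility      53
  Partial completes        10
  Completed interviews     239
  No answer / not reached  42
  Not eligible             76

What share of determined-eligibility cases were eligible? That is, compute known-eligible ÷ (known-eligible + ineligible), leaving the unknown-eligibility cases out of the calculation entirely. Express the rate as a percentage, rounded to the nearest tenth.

84.4%

Determined eligible: 239 + 10 + 119 + 42 = 410
e = 410 / (410 + 76) = 410 / 486 = 0.8436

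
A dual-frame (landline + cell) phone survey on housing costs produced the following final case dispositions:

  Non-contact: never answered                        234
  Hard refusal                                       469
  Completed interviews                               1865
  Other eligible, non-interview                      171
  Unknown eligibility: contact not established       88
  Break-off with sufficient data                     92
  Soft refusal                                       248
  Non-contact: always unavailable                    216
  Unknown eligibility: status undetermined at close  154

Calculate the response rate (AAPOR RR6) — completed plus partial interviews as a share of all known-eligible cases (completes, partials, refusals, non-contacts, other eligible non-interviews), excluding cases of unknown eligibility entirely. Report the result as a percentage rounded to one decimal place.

Declined to participate = 469 + 248 = 717
Never reached = 234 + 216 = 450
Eligibility not determined = 88 + 154 = 242
Numerator → 1865 + 92 = 1957
Denominator → 1865 + 92 + 717 + 450 + 171 = 3295
RR6 = 1957 / 3295 = 0.5939

59.4%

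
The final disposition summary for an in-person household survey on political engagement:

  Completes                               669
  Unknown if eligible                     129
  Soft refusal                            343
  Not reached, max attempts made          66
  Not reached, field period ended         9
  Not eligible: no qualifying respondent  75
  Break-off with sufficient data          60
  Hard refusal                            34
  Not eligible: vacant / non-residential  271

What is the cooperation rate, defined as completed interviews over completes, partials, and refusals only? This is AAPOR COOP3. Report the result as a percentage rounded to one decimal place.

60.5%

Refusals = 34 + 343 = 377
No contact after all attempts = 9 + 66 = 75
Screened out, ineligible = 75 + 271 = 346
Num = 669
Base = 669 + 60 + 377 = 1106
COOP3 = 669 / 1106 = 0.6049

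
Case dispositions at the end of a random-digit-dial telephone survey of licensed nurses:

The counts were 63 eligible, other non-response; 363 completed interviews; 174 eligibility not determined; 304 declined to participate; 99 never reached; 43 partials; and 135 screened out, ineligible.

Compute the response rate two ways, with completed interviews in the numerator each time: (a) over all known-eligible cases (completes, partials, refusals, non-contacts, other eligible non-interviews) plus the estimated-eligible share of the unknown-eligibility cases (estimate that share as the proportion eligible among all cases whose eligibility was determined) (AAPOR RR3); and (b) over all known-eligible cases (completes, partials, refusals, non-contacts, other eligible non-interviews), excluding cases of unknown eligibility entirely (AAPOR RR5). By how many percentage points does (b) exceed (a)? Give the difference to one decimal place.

6.1

Num = 363
Determined eligible = 363 + 43 + 304 + 99 + 63 = 872
e = 872 / (872 + 135) = 872 / 1007 = 0.8659
Estimated eligible among unknowns = 0.8659 × 174 = 150.67
Base = 872 + 150.67 = 1022.67
RR3 = 363 / 1022.67 = 0.3550
Base = 363 + 43 + 304 + 99 + 63 = 872
RR5 = 363 / 872 = 0.4163
Difference = 41.63 − 35.50 = 6.13 percentage points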